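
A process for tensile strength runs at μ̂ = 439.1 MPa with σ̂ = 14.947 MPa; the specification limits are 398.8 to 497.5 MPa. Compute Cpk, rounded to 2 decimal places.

0.90

Cpu = (USL − μ̂) / (3σ̂) = (497.5 − 439.1) / (3 × 14.947) = 1.3024; Cpl = (μ̂ − LSL) / (3σ̂) = (439.1 − 398.8) / (3 × 14.947) = 0.8987; Cpk = min(Cpu, Cpl) = 0.8987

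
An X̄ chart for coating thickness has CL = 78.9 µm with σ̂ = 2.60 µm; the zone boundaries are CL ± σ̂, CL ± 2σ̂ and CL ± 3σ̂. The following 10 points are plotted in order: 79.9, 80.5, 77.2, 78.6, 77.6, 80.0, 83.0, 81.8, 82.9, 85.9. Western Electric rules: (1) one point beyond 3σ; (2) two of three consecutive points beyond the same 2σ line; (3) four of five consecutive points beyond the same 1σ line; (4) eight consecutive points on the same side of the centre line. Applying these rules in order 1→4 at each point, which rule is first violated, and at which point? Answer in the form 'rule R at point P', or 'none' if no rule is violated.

rule 3 at point 10

Zone of each point (C = within 1σ̂, B = 1σ̂–2σ̂, A = 2σ̂–3σ̂, * = beyond 3σ̂; sign = side of CL): 1:+C, 2:+C, 3:-C, 4:-C, 5:-C, 6:+C, 7:+B, 8:+B, 9:+B, 10:+A
Rule 3 (four of five consecutive points beyond the same 1σ limit) is satisfied at point 10.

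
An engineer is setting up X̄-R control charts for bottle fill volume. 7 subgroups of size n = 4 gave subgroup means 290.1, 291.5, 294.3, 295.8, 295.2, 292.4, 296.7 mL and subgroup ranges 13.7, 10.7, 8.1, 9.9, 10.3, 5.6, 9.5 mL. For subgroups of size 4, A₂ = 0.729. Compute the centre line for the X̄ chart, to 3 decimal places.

293.714

X̄̄ = (290.1 + 291.5 + 294.3 + 295.8 + 295.2 + 292.4 + 296.7) / 7 = 2056.0000 / 7 = 293.7143
CL = X̄̄ = 293.7143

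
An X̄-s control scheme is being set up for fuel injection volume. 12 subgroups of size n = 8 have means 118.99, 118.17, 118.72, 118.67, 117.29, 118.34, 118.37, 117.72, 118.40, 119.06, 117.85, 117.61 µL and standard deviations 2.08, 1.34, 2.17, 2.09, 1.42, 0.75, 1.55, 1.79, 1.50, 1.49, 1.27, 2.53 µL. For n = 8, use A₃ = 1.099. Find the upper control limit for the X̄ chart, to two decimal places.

X̄̄ = (118.99 + 118.17 + 118.72 + 118.67 + 117.29 + 118.34 + 118.37 + 117.72 + 118.40 + 119.06 + 117.85 + 117.61) / 12 = 118.2658
s̄ = (2.08 + 1.34 + 2.17 + 2.09 + 1.42 + 0.75 + 1.55 + 1.79 + 1.50 + 1.49 + 1.27 + 2.53) / 12 = 1.6650
UCL = X̄̄ + A₃·s̄ = 118.2658 + 1.099 × 1.6650 = 120.0957

120.10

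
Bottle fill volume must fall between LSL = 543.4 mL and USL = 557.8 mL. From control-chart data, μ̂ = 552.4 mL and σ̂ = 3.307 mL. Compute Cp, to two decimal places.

0.73

Cp = (USL − LSL) / (6σ̂) = (557.8 − 543.4) / (6 × 3.307) = 14.4000 / 19.8420 = 0.7257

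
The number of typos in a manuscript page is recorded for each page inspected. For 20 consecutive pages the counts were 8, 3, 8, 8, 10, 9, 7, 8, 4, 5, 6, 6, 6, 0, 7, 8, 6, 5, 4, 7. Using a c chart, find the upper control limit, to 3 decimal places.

13.750

c̄ = (8 + 3 + 8 + 8 + 10 + 9 + 7 + 8 + 4 + 5 + 6 + 6 + 6 + 0 + 7 + 8 + 6 + 5 + 4 + 7) / 20 = 125 / 20 = 6.2500
UCL = c̄ + 3√c̄ = 6.2500 + 3 × √6.2500 = 6.2500 + 3 × 2.5000 = 13.7500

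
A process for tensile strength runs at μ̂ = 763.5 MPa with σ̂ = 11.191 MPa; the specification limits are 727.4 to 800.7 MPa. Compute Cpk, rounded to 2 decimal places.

Cpu = (USL − μ̂) / (3σ̂) = (800.7 − 763.5) / (3 × 11.191) = 1.1080; Cpl = (μ̂ − LSL) / (3σ̂) = (763.5 − 727.4) / (3 × 11.191) = 1.0753; Cpk = min(Cpu, Cpl) = 1.0753

1.08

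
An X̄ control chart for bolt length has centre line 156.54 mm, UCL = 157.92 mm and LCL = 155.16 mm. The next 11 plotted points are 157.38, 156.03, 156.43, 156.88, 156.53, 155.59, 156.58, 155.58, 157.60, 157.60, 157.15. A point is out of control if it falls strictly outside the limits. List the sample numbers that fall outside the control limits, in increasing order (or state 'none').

none

All 11 points lie within [155.16, 157.92].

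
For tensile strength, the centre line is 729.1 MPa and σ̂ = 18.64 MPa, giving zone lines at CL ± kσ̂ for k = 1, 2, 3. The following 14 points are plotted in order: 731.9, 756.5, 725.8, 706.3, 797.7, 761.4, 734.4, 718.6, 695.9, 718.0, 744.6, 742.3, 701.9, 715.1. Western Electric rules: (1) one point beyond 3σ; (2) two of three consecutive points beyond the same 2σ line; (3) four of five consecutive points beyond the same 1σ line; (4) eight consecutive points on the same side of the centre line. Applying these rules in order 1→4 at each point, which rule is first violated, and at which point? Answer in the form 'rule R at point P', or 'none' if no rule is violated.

Zone of each point (C = within 1σ̂, B = 1σ̂–2σ̂, A = 2σ̂–3σ̂, * = beyond 3σ̂; sign = side of CL): 1:+C, 2:+B, 3:-C, 4:-B, 5:+*, 6:+B, 7:+C, 8:-C, 9:-B, 10:-C, 11:+C, 12:+C, 13:-B, 14:-C
Rule 1 (one point beyond the 3σ limits) is satisfied at point 5.

rule 1 at point 5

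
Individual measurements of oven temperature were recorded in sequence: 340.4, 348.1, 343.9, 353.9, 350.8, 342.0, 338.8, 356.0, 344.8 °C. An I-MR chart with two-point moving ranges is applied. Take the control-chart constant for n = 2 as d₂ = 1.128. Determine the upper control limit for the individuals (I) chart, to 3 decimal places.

368.264

X̄ = (340.4 + 348.1 + 343.9 + 353.9 + 350.8 + 342.0 + 338.8 + 356.0 + 344.8) / 9 = 346.5222
Moving ranges: 7.7, 4.2, 10.0, 3.1, 8.8, 3.2, 17.2, 11.2; M̄R̄ = 65.4000 / 8 = 8.1750
UCL = X̄ + 3·M̄R̄/d₂ = 346.5222 + 3 × 8.1750 / 1.128 = 368.2642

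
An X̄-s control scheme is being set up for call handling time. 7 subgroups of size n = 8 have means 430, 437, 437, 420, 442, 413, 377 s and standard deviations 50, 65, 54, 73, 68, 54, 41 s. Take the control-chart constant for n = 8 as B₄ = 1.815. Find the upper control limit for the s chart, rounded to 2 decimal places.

s̄ = (50 + 65 + 54 + 73 + 68 + 54 + 41) / 7 = 57.8571
UCL_s = B₄·s̄ = 1.815 × 57.8571 = 105.0107

105.01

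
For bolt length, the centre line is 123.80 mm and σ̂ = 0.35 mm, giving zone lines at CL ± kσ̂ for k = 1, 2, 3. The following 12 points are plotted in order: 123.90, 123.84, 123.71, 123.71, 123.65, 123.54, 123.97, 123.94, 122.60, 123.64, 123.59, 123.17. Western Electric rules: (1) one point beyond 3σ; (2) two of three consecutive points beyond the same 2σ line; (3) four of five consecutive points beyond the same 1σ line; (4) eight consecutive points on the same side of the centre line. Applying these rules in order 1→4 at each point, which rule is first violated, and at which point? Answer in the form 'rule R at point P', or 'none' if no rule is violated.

Zone of each point (C = within 1σ̂, B = 1σ̂–2σ̂, A = 2σ̂–3σ̂, * = beyond 3σ̂; sign = side of CL): 1:+C, 2:+C, 3:-C, 4:-C, 5:-C, 6:-C, 7:+C, 8:+C, 9:-*, 10:-C, 11:-C, 12:-B
Rule 1 (one point beyond the 3σ limits) is satisfied at point 9.

rule 1 at point 9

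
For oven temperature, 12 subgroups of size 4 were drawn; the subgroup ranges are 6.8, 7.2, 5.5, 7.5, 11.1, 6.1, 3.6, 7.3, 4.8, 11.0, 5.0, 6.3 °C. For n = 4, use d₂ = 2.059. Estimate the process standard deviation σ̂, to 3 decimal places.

R̄ = (6.8 + 7.2 + 5.5 + 7.5 + 11.1 + 6.1 + 3.6 + 7.3 + 4.8 + 11.0 + 5.0 + 6.3) / 12 = 6.8500
σ̂ = R̄ / d₂ = 6.8500 / 2.059 = 3.3269

3.327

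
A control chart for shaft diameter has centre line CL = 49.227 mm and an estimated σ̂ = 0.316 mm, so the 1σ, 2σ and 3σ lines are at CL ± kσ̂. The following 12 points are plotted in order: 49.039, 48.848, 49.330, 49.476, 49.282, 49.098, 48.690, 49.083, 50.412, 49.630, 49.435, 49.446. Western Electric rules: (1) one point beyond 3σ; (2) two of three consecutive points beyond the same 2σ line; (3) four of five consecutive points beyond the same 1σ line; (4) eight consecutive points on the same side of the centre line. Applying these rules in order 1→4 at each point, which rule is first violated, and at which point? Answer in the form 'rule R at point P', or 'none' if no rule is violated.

Zone of each point (C = within 1σ̂, B = 1σ̂–2σ̂, A = 2σ̂–3σ̂, * = beyond 3σ̂; sign = side of CL): 1:-C, 2:-B, 3:+C, 4:+C, 5:+C, 6:-C, 7:-B, 8:-C, 9:+*, 10:+B, 11:+C, 12:+C
Rule 1 (one point beyond the 3σ limits) is satisfied at point 9.

rule 1 at point 9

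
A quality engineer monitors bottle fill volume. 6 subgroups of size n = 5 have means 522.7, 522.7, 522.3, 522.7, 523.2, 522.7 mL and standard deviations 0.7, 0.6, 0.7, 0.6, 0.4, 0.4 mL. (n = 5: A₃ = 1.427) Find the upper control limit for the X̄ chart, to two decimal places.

X̄̄ = (522.7 + 522.7 + 522.3 + 522.7 + 523.2 + 522.7) / 6 = 522.7167
s̄ = (0.7 + 0.6 + 0.7 + 0.6 + 0.4 + 0.4) / 6 = 0.5667
UCL = X̄̄ + A₃·s̄ = 522.7167 + 1.427 × 0.5667 = 523.5253

523.53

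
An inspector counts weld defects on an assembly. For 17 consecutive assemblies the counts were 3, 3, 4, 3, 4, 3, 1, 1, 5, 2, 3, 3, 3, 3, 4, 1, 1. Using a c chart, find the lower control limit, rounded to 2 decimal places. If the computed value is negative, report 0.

0.00

c̄ = (3 + 3 + 4 + 3 + 4 + 3 + 1 + 1 + 5 + 2 + 3 + 3 + 3 + 3 + 4 + 1 + 1) / 17 = 47 / 17 = 2.7647
LCL = c̄ − 3√c̄ = 2.7647 − 3 × 1.6627 = -2.2235 → 0 (cannot be negative)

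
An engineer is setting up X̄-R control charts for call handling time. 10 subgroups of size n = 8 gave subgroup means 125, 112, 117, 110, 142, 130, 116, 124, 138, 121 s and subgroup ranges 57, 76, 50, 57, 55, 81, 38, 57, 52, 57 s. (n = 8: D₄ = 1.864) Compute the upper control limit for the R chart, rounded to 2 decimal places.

108.11

R̄ = (57 + 76 + 50 + 57 + 55 + 81 + 38 + 57 + 52 + 57) / 10 = 580.0000 / 10 = 58.0000
UCL_R = D₄·R̄ = 1.864 × 58.0000 = 108.1120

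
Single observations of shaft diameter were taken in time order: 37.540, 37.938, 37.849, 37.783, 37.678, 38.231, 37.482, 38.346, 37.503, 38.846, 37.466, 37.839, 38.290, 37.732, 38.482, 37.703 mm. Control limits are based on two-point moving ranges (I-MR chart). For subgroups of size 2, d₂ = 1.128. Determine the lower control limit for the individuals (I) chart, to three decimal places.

36.270

X̄ = (37.540 + 37.938 + 37.849 + 37.783 + 37.678 + 38.231 + 37.482 + 38.346 + 37.503 + 38.846 + 37.466 + 37.839 + 38.290 + 37.732 + 38.482 + 37.703) / 16 = 37.9192
Moving ranges: 0.398, 0.089, 0.066, 0.105, 0.553, 0.749, 0.864, 0.843, 1.343, 1.380, 0.373, 0.451, 0.558, 0.750, 0.779; M̄R̄ = 9.3010 / 15 = 0.6201
LCL = X̄ − 3·M̄R̄/d₂ = 37.9192 − 3 × 0.6201 / 1.128 = 36.2701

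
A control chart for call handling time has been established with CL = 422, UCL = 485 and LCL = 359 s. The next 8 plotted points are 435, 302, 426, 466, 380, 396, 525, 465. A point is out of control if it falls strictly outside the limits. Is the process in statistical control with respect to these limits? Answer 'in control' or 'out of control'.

out of control

Compare each point to [359, 485]: sample 2 = 302 < LCL; sample 7 = 525 > UCL.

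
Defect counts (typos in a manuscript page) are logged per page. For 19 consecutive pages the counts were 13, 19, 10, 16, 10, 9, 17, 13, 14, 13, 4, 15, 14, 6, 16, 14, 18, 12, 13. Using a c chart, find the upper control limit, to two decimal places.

23.74

c̄ = (13 + 19 + 10 + 16 + 10 + 9 + 17 + 13 + 14 + 13 + 4 + 15 + 14 + 6 + 16 + 14 + 18 + 12 + 13) / 19 = 246 / 19 = 12.9474
UCL = c̄ + 3√c̄ = 12.9474 + 3 × √12.9474 = 12.9474 + 3 × 3.5982 = 23.7421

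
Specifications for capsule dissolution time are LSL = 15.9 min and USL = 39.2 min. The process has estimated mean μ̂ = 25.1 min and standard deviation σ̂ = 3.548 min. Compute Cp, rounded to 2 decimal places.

1.09

Cp = (USL − LSL) / (6σ̂) = (39.2 − 15.9) / (6 × 3.548) = 23.3000 / 21.2880 = 1.0945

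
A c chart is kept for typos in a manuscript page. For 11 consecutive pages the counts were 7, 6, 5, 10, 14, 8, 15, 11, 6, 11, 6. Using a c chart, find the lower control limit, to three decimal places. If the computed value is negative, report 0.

0.000

c̄ = (7 + 6 + 5 + 10 + 14 + 8 + 15 + 11 + 6 + 11 + 6) / 11 = 99 / 11 = 9.0000
LCL = c̄ − 3√c̄ = 9.0000 − 3 × 3.0000 = 0.0000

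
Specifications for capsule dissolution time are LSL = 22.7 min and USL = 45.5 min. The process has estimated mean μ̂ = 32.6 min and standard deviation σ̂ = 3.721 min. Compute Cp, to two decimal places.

Cp = (USL − LSL) / (6σ̂) = (45.5 − 22.7) / (6 × 3.721) = 22.8000 / 22.3260 = 1.0212

1.02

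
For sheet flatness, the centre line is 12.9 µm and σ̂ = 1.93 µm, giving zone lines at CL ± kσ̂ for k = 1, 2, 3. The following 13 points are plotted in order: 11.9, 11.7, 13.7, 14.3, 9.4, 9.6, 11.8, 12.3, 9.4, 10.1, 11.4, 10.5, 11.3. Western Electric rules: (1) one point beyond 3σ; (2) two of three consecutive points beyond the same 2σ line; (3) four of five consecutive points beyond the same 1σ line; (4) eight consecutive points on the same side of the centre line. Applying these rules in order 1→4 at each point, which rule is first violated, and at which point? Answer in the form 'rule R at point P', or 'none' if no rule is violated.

Zone of each point (C = within 1σ̂, B = 1σ̂–2σ̂, A = 2σ̂–3σ̂, * = beyond 3σ̂; sign = side of CL): 1:-C, 2:-C, 3:+C, 4:+C, 5:-B, 6:-B, 7:-C, 8:-C, 9:-B, 10:-B, 11:-C, 12:-B, 13:-C
Rule 4 (eight consecutive points on the same side of the centre line) is satisfied at point 12.

rule 4 at point 12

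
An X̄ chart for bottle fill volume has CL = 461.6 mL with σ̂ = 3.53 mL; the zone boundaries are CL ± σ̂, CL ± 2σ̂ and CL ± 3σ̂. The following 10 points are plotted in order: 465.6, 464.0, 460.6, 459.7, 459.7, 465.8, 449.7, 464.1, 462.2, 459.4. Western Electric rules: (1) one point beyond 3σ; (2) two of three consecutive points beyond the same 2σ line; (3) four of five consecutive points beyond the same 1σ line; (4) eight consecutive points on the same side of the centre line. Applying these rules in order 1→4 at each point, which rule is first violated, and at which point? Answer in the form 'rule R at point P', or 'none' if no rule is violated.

Zone of each point (C = within 1σ̂, B = 1σ̂–2σ̂, A = 2σ̂–3σ̂, * = beyond 3σ̂; sign = side of CL): 1:+B, 2:+C, 3:-C, 4:-C, 5:-C, 6:+B, 7:-*, 8:+C, 9:+C, 10:-C
Rule 1 (one point beyond the 3σ limits) is satisfied at point 7.

rule 1 at point 7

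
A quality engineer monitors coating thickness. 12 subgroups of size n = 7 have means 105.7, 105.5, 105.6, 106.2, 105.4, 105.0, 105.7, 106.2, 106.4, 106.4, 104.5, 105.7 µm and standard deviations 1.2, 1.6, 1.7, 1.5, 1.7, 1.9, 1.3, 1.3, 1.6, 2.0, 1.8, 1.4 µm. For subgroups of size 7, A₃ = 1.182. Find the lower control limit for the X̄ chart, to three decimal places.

X̄̄ = (105.7 + 105.5 + 105.6 + 106.2 + 105.4 + 105.0 + 105.7 + 106.2 + 106.4 + 106.4 + 104.5 + 105.7) / 12 = 105.6917
s̄ = (1.2 + 1.6 + 1.7 + 1.5 + 1.7 + 1.9 + 1.3 + 1.3 + 1.6 + 2.0 + 1.8 + 1.4) / 12 = 1.5833
LCL = X̄̄ − A₃·s̄ = 105.6917 − 1.182 × 1.5833 = 103.8202

103.820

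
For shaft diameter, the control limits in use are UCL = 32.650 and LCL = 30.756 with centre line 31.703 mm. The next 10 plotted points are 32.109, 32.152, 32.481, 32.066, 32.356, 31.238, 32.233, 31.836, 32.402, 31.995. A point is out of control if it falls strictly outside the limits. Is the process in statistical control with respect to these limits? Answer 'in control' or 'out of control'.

in control

All 10 points lie within [30.756, 32.650].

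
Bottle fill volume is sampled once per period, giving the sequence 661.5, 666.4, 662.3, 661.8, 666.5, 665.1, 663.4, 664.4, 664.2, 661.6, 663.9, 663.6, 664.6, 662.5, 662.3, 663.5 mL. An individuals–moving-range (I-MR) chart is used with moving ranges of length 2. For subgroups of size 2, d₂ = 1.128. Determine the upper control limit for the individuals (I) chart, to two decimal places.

X̄ = (661.5 + 666.4 + 662.3 + 661.8 + 666.5 + 665.1 + 663.4 + 664.4 + 664.2 + 661.6 + 663.9 + 663.6 + 664.6 + 662.5 + 662.3 + 663.5) / 16 = 663.6000
Moving ranges: 4.9, 4.1, 0.5, 4.7, 1.4, 1.7, 1.0, 0.2, 2.6, 2.3, 0.3, 1.0, 2.1, 0.2, 1.2; M̄R̄ = 28.2000 / 15 = 1.8800
UCL = X̄ + 3·M̄R̄/d₂ = 663.6000 + 3 × 1.8800 / 1.128 = 668.6000

668.60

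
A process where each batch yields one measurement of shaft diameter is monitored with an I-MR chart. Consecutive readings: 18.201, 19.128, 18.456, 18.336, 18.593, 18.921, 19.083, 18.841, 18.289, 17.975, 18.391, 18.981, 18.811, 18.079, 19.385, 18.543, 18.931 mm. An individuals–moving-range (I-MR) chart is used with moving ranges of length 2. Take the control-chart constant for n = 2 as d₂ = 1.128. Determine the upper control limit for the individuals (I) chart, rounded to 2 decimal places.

X̄ = (18.201 + 19.128 + 18.456 + 18.336 + 18.593 + 18.921 + 19.083 + 18.841 + 18.289 + 17.975 + 18.391 + 18.981 + 18.811 + 18.079 + 19.385 + 18.543 + 18.931) / 17 = 18.6438
Moving ranges: 0.927, 0.672, 0.120, 0.257, 0.328, 0.162, 0.242, 0.552, 0.314, 0.416, 0.590, 0.170, 0.732, 1.306, 0.842, 0.388; M̄R̄ = 8.0180 / 16 = 0.5011
UCL = X̄ + 3·M̄R̄/d₂ = 18.6438 + 3 × 0.5011 / 1.128 = 19.9765

19.98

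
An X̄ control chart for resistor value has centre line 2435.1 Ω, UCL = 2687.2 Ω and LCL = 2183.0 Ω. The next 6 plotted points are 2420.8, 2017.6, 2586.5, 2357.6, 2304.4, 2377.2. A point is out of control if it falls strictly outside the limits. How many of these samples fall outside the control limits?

1

Compare each point to [2183.0, 2687.2]: sample 2 = 2017.6 < LCL.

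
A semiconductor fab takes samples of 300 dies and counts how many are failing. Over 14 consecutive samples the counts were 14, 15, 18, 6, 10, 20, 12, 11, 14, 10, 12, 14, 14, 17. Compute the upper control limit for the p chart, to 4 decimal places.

0.0802

p̄ = Σdᵢ / (k·n) = 187 / (14 × 300) = 0.04452
UCL = p̄ + 3·√(p̄(1−p̄)/n) = 0.04452 + 3 × √(0.04452×0.95548/300) = 0.04452 + 3 × 0.01191 = 0.08025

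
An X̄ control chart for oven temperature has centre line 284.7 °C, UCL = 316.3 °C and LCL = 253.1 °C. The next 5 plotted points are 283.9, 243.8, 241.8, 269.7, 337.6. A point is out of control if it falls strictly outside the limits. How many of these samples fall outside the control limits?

Compare each point to [253.1, 316.3]: sample 2 = 243.8 < LCL; sample 3 = 241.8 < LCL; sample 5 = 337.6 > UCL.

3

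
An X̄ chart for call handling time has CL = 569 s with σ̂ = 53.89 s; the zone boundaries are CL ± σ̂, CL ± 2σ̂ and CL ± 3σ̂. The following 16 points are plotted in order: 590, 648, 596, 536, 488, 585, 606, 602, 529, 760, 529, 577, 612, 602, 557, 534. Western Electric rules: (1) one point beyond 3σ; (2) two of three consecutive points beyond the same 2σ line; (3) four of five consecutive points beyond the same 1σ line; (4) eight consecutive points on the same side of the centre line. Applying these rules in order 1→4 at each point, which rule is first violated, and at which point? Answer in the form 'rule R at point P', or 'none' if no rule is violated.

rule 1 at point 10

Zone of each point (C = within 1σ̂, B = 1σ̂–2σ̂, A = 2σ̂–3σ̂, * = beyond 3σ̂; sign = side of CL): 1:+C, 2:+B, 3:+C, 4:-C, 5:-B, 6:+C, 7:+C, 8:+C, 9:-C, 10:+*, 11:-C, 12:+C, 13:+C, 14:+C, 15:-C, 16:-C
Rule 1 (one point beyond the 3σ limits) is satisfied at point 10.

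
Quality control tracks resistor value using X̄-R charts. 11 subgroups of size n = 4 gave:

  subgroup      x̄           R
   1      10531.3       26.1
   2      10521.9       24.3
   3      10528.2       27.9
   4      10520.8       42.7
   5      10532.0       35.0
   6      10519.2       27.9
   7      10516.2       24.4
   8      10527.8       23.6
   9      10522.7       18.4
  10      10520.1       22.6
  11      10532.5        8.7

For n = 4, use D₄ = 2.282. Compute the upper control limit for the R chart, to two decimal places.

R̄ = (26.1 + 24.3 + 27.9 + 42.7 + 35.0 + 27.9 + 24.4 + 23.6 + 18.4 + 22.6 + 8.7) / 11 = 281.6000 / 11 = 25.6000
UCL_R = D₄·R̄ = 2.282 × 25.6000 = 58.4192

58.42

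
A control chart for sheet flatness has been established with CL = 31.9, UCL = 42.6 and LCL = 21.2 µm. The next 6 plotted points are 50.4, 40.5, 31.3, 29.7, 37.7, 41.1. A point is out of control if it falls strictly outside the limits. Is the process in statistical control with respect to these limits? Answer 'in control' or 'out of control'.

Compare each point to [21.2, 42.6]: sample 1 = 50.4 > UCL.

out of control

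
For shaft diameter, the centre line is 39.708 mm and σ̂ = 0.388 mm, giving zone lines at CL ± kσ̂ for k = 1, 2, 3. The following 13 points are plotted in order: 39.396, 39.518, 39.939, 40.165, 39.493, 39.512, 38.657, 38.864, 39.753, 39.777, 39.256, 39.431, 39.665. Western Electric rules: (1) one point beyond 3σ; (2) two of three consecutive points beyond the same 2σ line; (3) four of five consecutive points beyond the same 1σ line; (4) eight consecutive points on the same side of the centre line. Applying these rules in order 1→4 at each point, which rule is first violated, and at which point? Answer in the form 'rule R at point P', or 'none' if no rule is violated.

Zone of each point (C = within 1σ̂, B = 1σ̂–2σ̂, A = 2σ̂–3σ̂, * = beyond 3σ̂; sign = side of CL): 1:-C, 2:-C, 3:+C, 4:+B, 5:-C, 6:-C, 7:-A, 8:-A, 9:+C, 10:+C, 11:-B, 12:-C, 13:-C
Rule 2 (two of three consecutive points beyond the same 2σ limit) is satisfied at point 8.

rule 2 at point 8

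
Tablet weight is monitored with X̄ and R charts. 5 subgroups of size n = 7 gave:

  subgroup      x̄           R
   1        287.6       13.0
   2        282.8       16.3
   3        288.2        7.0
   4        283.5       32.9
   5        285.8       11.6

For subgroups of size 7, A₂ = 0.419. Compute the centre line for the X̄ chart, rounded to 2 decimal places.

X̄̄ = (287.6 + 282.8 + 288.2 + 283.5 + 285.8) / 5 = 1427.9000 / 5 = 285.5800
CL = X̄̄ = 285.5800

285.58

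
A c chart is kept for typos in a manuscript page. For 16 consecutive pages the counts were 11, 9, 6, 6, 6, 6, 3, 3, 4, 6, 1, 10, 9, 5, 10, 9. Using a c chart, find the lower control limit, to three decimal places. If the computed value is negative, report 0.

c̄ = (11 + 9 + 6 + 6 + 6 + 6 + 3 + 3 + 4 + 6 + 1 + 10 + 9 + 5 + 10 + 9) / 16 = 104 / 16 = 6.5000
LCL = c̄ − 3√c̄ = 6.5000 − 3 × 2.5495 = -1.1485 → 0 (cannot be negative)

0.000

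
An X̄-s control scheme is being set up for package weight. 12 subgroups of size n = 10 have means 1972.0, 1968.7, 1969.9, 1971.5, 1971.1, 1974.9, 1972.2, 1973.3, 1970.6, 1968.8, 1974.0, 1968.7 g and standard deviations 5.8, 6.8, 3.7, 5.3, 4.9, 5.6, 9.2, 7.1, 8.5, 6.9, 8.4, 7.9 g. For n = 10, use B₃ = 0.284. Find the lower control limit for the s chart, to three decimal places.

s̄ = (5.8 + 6.8 + 3.7 + 5.3 + 4.9 + 5.6 + 9.2 + 7.1 + 8.5 + 6.9 + 8.4 + 7.9) / 12 = 6.6750
LCL_s = B₃·s̄ = 0.284 × 6.6750 = 1.8957

1.896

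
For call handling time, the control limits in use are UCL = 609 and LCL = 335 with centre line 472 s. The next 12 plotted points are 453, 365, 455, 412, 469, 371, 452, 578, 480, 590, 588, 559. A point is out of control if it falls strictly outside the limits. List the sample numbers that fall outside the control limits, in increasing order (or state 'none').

none

All 12 points lie within [335, 609].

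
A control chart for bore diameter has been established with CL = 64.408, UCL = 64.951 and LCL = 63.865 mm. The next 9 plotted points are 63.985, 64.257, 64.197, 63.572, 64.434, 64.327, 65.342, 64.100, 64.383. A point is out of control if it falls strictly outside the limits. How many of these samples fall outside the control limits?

2

Compare each point to [63.865, 64.951]: sample 4 = 63.572 < LCL; sample 7 = 65.342 > UCL.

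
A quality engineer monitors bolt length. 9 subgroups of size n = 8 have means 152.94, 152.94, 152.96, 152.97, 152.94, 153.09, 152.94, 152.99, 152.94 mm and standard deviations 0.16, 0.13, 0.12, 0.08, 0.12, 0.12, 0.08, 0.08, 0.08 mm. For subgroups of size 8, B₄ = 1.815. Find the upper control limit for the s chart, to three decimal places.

0.196

s̄ = (0.16 + 0.13 + 0.12 + 0.08 + 0.12 + 0.12 + 0.08 + 0.08 + 0.08) / 9 = 0.1078
UCL_s = B₄·s̄ = 1.815 × 0.1078 = 0.1956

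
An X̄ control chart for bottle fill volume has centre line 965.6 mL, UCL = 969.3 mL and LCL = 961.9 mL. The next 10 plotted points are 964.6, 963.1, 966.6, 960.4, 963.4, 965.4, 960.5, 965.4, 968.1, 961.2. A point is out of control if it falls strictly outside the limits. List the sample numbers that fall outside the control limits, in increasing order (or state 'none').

Compare each point to [961.9, 969.3]: sample 4 = 960.4 < LCL; sample 7 = 960.5 < LCL; sample 10 = 961.2 < LCL.

4, 7, 10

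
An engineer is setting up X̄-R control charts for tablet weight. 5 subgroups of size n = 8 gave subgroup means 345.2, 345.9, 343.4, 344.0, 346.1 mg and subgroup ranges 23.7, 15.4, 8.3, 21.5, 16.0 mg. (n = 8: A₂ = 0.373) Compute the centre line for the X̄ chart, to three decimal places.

344.920

X̄̄ = (345.2 + 345.9 + 343.4 + 344.0 + 346.1) / 5 = 1724.6000 / 5 = 344.9200
CL = X̄̄ = 344.9200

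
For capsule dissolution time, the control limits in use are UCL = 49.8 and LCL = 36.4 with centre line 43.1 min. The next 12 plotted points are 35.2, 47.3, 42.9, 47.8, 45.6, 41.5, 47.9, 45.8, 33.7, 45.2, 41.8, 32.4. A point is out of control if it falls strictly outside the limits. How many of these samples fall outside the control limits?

3

Compare each point to [36.4, 49.8]: sample 1 = 35.2 < LCL; sample 9 = 33.7 < LCL; sample 12 = 32.4 < LCL.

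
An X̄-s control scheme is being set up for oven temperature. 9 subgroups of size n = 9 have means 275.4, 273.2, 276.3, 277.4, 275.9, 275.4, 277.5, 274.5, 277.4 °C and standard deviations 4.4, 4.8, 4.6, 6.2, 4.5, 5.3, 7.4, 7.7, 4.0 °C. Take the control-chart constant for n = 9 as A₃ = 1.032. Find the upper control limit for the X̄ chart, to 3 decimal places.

281.496

X̄̄ = (275.4 + 273.2 + 276.3 + 277.4 + 275.9 + 275.4 + 277.5 + 274.5 + 277.4) / 9 = 275.8889
s̄ = (4.4 + 4.8 + 4.6 + 6.2 + 4.5 + 5.3 + 7.4 + 7.7 + 4.0) / 9 = 5.4333
UCL = X̄̄ + A₃·s̄ = 275.8889 + 1.032 × 5.4333 = 281.4961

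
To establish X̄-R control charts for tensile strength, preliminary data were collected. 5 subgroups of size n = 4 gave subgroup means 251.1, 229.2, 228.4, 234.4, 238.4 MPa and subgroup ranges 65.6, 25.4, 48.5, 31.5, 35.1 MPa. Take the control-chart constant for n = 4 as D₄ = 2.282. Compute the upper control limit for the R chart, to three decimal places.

94.064

R̄ = (65.6 + 25.4 + 48.5 + 31.5 + 35.1) / 5 = 206.1000 / 5 = 41.2200
UCL_R = D₄·R̄ = 2.282 × 41.2200 = 94.0640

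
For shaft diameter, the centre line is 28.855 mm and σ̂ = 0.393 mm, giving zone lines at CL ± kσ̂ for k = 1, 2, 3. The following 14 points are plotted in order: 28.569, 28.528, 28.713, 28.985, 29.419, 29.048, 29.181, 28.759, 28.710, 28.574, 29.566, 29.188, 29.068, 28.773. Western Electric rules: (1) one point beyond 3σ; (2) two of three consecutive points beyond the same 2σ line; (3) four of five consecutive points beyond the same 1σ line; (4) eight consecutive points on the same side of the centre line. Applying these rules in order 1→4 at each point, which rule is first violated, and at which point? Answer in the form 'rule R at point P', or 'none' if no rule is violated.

none

Zone of each point (C = within 1σ̂, B = 1σ̂–2σ̂, A = 2σ̂–3σ̂, * = beyond 3σ̂; sign = side of CL): 1:-C, 2:-C, 3:-C, 4:+C, 5:+B, 6:+C, 7:+C, 8:-C, 9:-C, 10:-C, 11:+B, 12:+C, 13:+C, 14:-C
No rule fires across all 14 points.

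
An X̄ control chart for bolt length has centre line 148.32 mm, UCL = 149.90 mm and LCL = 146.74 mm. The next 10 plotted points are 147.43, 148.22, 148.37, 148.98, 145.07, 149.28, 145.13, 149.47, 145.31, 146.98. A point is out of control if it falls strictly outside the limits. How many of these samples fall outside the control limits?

Compare each point to [146.74, 149.90]: sample 5 = 145.07 < LCL; sample 7 = 145.13 < LCL; sample 9 = 145.31 < LCL.

3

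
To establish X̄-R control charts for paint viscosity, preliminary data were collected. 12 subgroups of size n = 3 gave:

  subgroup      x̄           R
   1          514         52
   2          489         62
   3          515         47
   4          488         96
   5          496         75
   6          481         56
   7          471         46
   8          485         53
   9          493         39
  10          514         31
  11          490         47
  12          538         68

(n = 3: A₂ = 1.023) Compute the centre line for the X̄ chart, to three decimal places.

X̄̄ = (514 + 489 + 515 + 488 + 496 + 481 + 471 + 485 + 493 + 514 + 490 + 538) / 12 = 5974.0000 / 12 = 497.8333
CL = X̄̄ = 497.8333

497.833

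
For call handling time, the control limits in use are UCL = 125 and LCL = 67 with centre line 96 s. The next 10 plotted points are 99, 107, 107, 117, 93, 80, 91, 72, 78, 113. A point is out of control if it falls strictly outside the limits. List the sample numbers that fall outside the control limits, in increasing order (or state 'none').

none

All 10 points lie within [67, 125].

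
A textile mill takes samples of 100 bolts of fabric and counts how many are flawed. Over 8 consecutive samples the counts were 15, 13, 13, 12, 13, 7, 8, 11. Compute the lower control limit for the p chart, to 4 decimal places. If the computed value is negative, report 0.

p̄ = Σdᵢ / (k·n) = 92 / (8 × 100) = 0.11500
LCL = p̄ − 3·√(p̄(1−p̄)/n) = 0.11500 − 3 × 0.03190 = 0.01929

0.0193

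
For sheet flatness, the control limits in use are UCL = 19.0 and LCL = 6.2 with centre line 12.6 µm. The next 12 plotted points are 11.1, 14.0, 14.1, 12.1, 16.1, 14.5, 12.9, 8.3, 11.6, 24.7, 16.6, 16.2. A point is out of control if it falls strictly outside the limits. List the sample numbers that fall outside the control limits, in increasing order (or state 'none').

10

Compare each point to [6.2, 19.0]: sample 10 = 24.7 > UCL.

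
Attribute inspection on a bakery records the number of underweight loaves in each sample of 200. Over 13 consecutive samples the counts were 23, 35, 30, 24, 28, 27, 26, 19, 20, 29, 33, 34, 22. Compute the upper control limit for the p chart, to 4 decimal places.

0.2070

p̄ = Σdᵢ / (k·n) = 350 / (13 × 200) = 0.13462
UCL = p̄ + 3·√(p̄(1−p̄)/n) = 0.13462 + 3 × √(0.13462×0.86538/200) = 0.13462 + 3 × 0.02413 = 0.20702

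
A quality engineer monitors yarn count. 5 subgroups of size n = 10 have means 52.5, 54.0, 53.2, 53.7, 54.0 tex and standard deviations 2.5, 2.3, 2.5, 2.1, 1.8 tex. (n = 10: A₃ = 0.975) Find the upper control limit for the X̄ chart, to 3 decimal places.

X̄̄ = (52.5 + 54.0 + 53.2 + 53.7 + 54.0) / 5 = 53.4800
s̄ = (2.5 + 2.3 + 2.5 + 2.1 + 1.8) / 5 = 2.2400
UCL = X̄̄ + A₃·s̄ = 53.4800 + 0.975 × 2.2400 = 55.6640

55.664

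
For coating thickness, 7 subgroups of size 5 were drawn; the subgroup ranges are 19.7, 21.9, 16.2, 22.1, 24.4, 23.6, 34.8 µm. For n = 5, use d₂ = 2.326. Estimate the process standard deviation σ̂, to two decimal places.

R̄ = (19.7 + 21.9 + 16.2 + 22.1 + 24.4 + 23.6 + 34.8) / 7 = 23.2429
σ̂ = R̄ / d₂ = 23.2429 / 2.326 = 9.9926

9.99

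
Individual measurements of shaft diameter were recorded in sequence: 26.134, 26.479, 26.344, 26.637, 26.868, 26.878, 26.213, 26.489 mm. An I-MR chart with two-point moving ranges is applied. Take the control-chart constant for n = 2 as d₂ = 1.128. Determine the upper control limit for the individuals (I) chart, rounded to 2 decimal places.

27.25

X̄ = (26.134 + 26.479 + 26.344 + 26.637 + 26.868 + 26.878 + 26.213 + 26.489) / 8 = 26.5053
Moving ranges: 0.345, 0.135, 0.293, 0.231, 0.010, 0.665, 0.276; M̄R̄ = 1.9550 / 7 = 0.2793
UCL = X̄ + 3·M̄R̄/d₂ = 26.5053 + 3 × 0.2793 / 1.128 = 27.2480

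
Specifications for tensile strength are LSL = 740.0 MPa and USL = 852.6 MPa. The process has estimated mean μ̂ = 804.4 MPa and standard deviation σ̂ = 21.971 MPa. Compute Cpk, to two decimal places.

0.73

Cpu = (USL − μ̂) / (3σ̂) = (852.6 − 804.4) / (3 × 21.971) = 0.7313; Cpl = (μ̂ − LSL) / (3σ̂) = (804.4 − 740.0) / (3 × 21.971) = 0.9770; Cpk = min(Cpu, Cpl) = 0.7313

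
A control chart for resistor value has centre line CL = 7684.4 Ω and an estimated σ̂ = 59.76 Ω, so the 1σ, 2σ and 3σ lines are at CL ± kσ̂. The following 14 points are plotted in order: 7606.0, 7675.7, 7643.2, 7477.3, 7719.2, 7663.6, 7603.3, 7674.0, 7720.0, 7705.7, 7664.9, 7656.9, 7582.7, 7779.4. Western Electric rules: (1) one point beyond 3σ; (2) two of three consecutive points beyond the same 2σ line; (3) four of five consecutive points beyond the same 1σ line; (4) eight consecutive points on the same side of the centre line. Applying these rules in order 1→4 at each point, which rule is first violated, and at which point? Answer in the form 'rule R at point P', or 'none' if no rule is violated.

rule 1 at point 4

Zone of each point (C = within 1σ̂, B = 1σ̂–2σ̂, A = 2σ̂–3σ̂, * = beyond 3σ̂; sign = side of CL): 1:-B, 2:-C, 3:-C, 4:-*, 5:+C, 6:-C, 7:-B, 8:-C, 9:+C, 10:+C, 11:-C, 12:-C, 13:-B, 14:+B
Rule 1 (one point beyond the 3σ limits) is satisfied at point 4.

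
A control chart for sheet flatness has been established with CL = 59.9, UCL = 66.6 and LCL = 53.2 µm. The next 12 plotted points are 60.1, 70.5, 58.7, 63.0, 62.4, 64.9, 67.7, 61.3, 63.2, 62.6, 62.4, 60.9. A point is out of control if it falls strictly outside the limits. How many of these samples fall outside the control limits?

Compare each point to [53.2, 66.6]: sample 2 = 70.5 > UCL; sample 7 = 67.7 > UCL.

2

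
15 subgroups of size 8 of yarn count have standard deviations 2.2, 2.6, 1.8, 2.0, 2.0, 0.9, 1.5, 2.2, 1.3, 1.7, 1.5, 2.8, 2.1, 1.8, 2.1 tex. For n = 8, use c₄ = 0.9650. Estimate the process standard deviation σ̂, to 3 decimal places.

s̄ = (2.2 + 2.6 + 1.8 + 2.0 + 2.0 + 0.9 + 1.5 + 2.2 + 1.3 + 1.7 + 1.5 + 2.8 + 2.1 + 1.8 + 2.1) / 15 = 1.9000
σ̂ = s̄ / c₄ = 1.9000 / 0.9650 = 1.9689

1.969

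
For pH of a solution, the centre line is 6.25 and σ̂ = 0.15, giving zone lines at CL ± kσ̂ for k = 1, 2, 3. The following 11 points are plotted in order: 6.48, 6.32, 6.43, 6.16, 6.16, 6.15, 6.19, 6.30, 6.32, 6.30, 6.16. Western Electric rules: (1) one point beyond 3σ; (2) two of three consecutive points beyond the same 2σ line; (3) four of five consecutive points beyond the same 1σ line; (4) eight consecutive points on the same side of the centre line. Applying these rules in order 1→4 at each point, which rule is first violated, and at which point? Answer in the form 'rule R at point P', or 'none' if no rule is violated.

Zone of each point (C = within 1σ̂, B = 1σ̂–2σ̂, A = 2σ̂–3σ̂, * = beyond 3σ̂; sign = side of CL): 1:+B, 2:+C, 3:+B, 4:-C, 5:-C, 6:-C, 7:-C, 8:+C, 9:+C, 10:+C, 11:-C
No rule fires across all 11 points.

none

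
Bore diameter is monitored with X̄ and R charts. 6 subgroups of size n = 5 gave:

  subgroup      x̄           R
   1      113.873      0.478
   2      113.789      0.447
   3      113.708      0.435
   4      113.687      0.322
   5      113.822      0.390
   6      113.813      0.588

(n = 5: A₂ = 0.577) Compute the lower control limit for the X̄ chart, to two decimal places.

113.53

X̄̄ = (113.873 + 113.789 + 113.708 + 113.687 + 113.822 + 113.813) / 6 = 682.6920 / 6 = 113.7820
R̄ = (0.478 + 0.447 + 0.435 + 0.322 + 0.390 + 0.588) / 6 = 2.6600 / 6 = 0.4433
LCL = X̄̄ − A₂·R̄ = 113.7820 − 0.577 × 0.4433 = 113.5262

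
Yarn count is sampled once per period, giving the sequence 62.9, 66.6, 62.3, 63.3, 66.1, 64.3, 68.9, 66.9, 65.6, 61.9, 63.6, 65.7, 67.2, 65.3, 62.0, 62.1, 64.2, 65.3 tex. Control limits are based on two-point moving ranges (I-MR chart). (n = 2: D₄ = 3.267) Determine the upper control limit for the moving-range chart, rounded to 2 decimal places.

Moving ranges: 3.7, 4.3, 1.0, 2.8, 1.8, 4.6, 2.0, 1.3, 3.7, 1.7, 2.1, 1.5, 1.9, 3.3, 0.1, 2.1, 1.1; M̄R̄ = 39.0000 / 17 = 2.2941
UCL_MR = D₄·M̄R̄ = 3.267 × 2.2941 = 7.4949

7.49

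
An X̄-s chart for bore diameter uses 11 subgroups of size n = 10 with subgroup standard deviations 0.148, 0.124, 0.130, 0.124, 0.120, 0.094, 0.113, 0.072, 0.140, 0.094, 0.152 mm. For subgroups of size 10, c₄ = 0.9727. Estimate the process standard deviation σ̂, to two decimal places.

0.12

s̄ = (0.148 + 0.124 + 0.130 + 0.124 + 0.120 + 0.094 + 0.113 + 0.072 + 0.140 + 0.094 + 0.152) / 11 = 0.1192
σ̂ = s̄ / c₄ = 0.1192 / 0.9727 = 0.1225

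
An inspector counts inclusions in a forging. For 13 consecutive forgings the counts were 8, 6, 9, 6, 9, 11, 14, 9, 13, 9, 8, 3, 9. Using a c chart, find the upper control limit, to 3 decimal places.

17.653

c̄ = (8 + 6 + 9 + 6 + 9 + 11 + 14 + 9 + 13 + 9 + 8 + 3 + 9) / 13 = 114 / 13 = 8.7692
UCL = c̄ + 3√c̄ = 8.7692 + 3 × √8.7692 = 8.7692 + 3 × 2.9613 = 17.6531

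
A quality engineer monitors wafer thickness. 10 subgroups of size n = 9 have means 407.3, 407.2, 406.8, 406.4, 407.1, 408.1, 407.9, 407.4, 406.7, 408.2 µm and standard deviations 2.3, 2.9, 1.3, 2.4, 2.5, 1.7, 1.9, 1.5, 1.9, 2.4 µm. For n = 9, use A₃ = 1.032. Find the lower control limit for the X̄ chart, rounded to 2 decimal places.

405.16

X̄̄ = (407.3 + 407.2 + 406.8 + 406.4 + 407.1 + 408.1 + 407.9 + 407.4 + 406.7 + 408.2) / 10 = 407.3100
s̄ = (2.3 + 2.9 + 1.3 + 2.4 + 2.5 + 1.7 + 1.9 + 1.5 + 1.9 + 2.4) / 10 = 2.0800
LCL = X̄̄ − A₃·s̄ = 407.3100 − 1.032 × 2.0800 = 405.1634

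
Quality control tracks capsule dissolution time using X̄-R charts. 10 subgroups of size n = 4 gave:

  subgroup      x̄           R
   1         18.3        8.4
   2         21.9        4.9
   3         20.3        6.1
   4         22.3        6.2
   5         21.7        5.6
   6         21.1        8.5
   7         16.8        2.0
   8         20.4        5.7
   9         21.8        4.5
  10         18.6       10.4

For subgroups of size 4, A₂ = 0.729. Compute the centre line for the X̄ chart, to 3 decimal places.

X̄̄ = (18.3 + 21.9 + 20.3 + 22.3 + 21.7 + 21.1 + 16.8 + 20.4 + 21.8 + 18.6) / 10 = 203.2000 / 10 = 20.3200
CL = X̄̄ = 20.3200

20.320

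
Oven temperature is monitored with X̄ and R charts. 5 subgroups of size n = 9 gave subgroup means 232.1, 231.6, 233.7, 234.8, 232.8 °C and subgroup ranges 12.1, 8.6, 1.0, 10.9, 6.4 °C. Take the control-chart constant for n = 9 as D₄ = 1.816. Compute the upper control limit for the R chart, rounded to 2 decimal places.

14.16

R̄ = (12.1 + 8.6 + 1.0 + 10.9 + 6.4) / 5 = 39.0000 / 5 = 7.8000
UCL_R = D₄·R̄ = 1.816 × 7.8000 = 14.1648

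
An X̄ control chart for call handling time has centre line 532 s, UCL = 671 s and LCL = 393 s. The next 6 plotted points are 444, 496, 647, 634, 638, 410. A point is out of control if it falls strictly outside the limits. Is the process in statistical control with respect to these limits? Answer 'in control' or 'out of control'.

All 6 points lie within [393, 671].

in control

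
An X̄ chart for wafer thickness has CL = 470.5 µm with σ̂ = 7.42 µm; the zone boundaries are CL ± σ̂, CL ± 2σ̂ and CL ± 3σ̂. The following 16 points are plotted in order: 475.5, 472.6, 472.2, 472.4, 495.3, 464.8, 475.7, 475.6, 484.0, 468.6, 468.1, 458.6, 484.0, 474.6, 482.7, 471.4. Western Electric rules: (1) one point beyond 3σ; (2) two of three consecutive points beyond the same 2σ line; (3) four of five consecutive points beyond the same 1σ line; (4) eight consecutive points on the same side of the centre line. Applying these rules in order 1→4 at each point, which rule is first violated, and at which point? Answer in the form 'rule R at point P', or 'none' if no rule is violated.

Zone of each point (C = within 1σ̂, B = 1σ̂–2σ̂, A = 2σ̂–3σ̂, * = beyond 3σ̂; sign = side of CL): 1:+C, 2:+C, 3:+C, 4:+C, 5:+*, 6:-C, 7:+C, 8:+C, 9:+B, 10:-C, 11:-C, 12:-B, 13:+B, 14:+C, 15:+B, 16:+C
Rule 1 (one point beyond the 3σ limits) is satisfied at point 5.

rule 1 at point 5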